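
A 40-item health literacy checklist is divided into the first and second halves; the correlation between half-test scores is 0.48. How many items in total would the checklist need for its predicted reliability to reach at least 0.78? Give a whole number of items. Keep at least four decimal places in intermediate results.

Corrected full-test reliability: r_full = 2 × 0.48 / (1 + 0.48) ≈ 0.6486
n = r_tgt(1 − r_full) / [r_full(1 − r_tgt)] = 0.78 × 0.3514 / (0.6486 × 0.22) ≈ 1.9209
Required items = 1.9209 × 40 = 76.84, so 77 items.

77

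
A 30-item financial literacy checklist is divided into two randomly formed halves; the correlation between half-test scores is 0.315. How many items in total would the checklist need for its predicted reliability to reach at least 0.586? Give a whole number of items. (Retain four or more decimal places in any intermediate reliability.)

Corrected full-test reliability: r_full = 2 × 0.315 / (1 + 0.315) ≈ 0.4791
n = r_tgt(1 − r_full) / [r_full(1 − r_tgt)] = 0.586 × 0.5209 / (0.4791 × 0.414) ≈ 1.5390
Items = 1.5390 × 30 ≈ 46.17 → 47

47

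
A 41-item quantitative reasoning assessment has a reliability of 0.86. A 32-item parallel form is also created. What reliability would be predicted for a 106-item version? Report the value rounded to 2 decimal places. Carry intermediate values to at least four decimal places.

Only the ratio of lengths matters: n = 106/41 = 2.5854
r_{106} = n·r / (1 + (n − 1)·r) = 2.2234 / 2.3634 ≈ 0.9408

0.94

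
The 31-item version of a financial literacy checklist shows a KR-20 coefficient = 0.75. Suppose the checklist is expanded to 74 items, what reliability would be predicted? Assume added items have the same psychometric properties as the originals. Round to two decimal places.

The new length is 74/31 = 2.3871 times the old.
By Spearman-Brown, r_new = n r / (1 + (n − 1) r).
r_new = 2.3871·0.75 / [1 + (2.3871 − 1)·0.75]
     = 1.7903 / 2.0403 = 0.8775

0.88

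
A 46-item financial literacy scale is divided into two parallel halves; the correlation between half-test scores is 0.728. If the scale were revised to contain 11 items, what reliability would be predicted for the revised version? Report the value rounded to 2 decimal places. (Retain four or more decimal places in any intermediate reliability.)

0.56

Full-test reliability from the split-half r: r_full = 2(0.728)/(1 + 0.728) = 0.8426
Then adjust to 11 items: n = 11/46 = 0.2391
r_new = n·r_full / (1 + (n − 1)·r_full) = 0.2015 / 0.3589 ≈ 0.5614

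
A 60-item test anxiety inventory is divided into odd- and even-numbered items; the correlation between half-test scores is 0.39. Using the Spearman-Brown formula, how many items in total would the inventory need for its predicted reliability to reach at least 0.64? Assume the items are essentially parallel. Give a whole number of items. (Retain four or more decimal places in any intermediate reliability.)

r_full = 2(0.39)/(1 + 0.39) = 0.5612
n = r_tgt(1 − r_full) / [r_full(1 − r_tgt)] = 0.64 × 0.4388 / (0.5612 × 0.36) ≈ 1.3900
Required items = 1.3900 × 60 = 83.40, so 84 items.

84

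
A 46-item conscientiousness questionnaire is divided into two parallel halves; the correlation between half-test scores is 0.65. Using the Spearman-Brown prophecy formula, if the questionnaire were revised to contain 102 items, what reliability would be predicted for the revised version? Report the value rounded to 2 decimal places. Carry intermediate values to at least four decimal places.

Spearman-Brown correction (n = 2): r_full = 2·0.65/(1 + 0.65) = 0.7879
Length factor from 46 to 102 items: n = 102/46 = 2.2174
r_new = n·r_full / (1 + (n − 1)·r_full) = 1.7471 / 1.9592 ≈ 0.8917

0.89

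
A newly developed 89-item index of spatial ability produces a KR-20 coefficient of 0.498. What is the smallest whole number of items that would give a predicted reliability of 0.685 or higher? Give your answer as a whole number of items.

196

Rearranging the Spearman-Brown formula for n,
n = r*(1 − r) / [ r (1 − r*) ]
n = 0.685(1 − 0.498) / [0.498(1 − 0.685)]
n = 0.343870 / 0.156870 ≈ 2.1921
So the test needs 2.1921 × 89 ≈ 195.10 items; rounding up, 196.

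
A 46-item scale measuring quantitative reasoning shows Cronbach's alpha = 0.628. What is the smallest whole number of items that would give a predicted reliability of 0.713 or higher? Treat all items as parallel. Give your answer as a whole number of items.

n = [0.713 × 0.372] / [0.628 × 0.287]
n = 0.265236 / 0.180236 ≈ 1.4716
1.4716 × 46 = 67.69 → 68 items

68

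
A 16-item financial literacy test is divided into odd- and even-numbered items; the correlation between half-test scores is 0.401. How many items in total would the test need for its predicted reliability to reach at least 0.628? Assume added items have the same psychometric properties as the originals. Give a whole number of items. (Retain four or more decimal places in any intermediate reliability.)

21

Corrected full-test reliability: r_full = 2 × 0.401 / (1 + 0.401) ≈ 0.5724
n = r_tgt(1 − r_full) / [r_full(1 − r_tgt)] = 0.628 × 0.4276 / (0.5724 × 0.372) ≈ 1.2611
Items = 1.2611 × 16 ≈ 20.18 → 21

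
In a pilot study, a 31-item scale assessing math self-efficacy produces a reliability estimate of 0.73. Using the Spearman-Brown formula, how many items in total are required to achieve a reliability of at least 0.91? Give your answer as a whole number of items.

116

Rearranging the Spearman-Brown formula for n,
n = r*(1 − r) / [ r (1 − r*) ]
n = 0.91 × (1 − 0.73) / [ 0.73 × (1 − 0.91) ]
n = 0.2457 / 0.0657 ≈ 3.7397
So the test needs 3.7397 × 31 ≈ 115.93 items; rounding up, 116.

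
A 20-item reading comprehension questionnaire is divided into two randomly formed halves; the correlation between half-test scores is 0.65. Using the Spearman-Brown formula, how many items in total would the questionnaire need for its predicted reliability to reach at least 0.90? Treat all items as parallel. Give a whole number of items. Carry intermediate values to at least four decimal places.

49

Corrected full-test reliability: r_full = 2 × 0.65 / (1 + 0.65) ≈ 0.7879
Solve Spearman-Brown for n: n = 0.90(1 − 0.7879) / [0.7879(1 − 0.90)] = 2.4228
Items = 2.4228 × 20 ≈ 48.46 → 49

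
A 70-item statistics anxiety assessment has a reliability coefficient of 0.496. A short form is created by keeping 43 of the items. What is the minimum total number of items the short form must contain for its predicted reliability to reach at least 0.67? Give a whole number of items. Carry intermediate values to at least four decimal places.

First, r for the 43-item form: n = 43/70 = 0.6143, so r_43 = 0.6143·0.496/(1 + (0.6143 − 1)·0.496) = 0.3768
Then solve for n' with r_old = 0.3768, r_target = 0.67: n' = 0.67(1 − 0.3768)/[0.3768(1 − 0.67)] = 3.3580
Items = 3.3580 × 43 ≈ 144.39 → 145

145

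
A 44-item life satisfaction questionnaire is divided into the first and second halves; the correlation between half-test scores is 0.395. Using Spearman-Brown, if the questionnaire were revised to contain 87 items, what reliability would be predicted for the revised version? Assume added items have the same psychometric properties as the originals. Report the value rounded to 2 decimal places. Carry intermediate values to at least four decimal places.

0.72

First correct the split-half correlation to full-test reliability: r_full = 2 × 0.395 / (1 + 0.395) ≈ 0.5663
Then adjust to 87 items: n = 87/44 = 1.9773
r_new = n·r_full / (1 + (n − 1)·r_full) = 1.1197 / 1.5534 ≈ 0.7208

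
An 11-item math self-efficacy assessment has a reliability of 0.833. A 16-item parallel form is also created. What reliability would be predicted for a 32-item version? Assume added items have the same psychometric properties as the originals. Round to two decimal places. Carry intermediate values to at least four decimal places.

0.94

Only the ratio of lengths matters: n = 32/11 = 2.9091
r_{32} = n·r / (1 + (n − 1)·r) = 2.4233 / 2.5903 ≈ 0.9355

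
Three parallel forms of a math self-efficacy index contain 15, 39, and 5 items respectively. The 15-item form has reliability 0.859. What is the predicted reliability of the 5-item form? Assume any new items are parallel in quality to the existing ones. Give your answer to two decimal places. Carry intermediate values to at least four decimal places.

0.67

The 39-item form is not needed; work directly from the 15-item form with n = 5/15 = 0.3333.
r_{5} = n·r / (1 + (n − 1)·r) = 0.2863 / 0.4273 ≈ 0.6700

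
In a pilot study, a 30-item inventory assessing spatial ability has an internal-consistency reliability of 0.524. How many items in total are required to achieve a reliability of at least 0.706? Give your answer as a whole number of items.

Invert Spearman-Brown to solve for n:
n = r_target (1 − r_old) / [ r_old (1 − r_target) ]
n = 0.706(1 − 0.524) / [0.524(1 − 0.706)]
n = 0.336056 / 0.154056 ≈ 2.1814
Items needed = n × 30 = 2.1814 × 30 ≈ 65.44 → round up to 66

66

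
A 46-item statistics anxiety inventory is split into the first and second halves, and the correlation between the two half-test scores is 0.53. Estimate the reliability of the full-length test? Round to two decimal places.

0.69

Each half is half the length of the full test, so the full test is n = 2 times a half.
r_full = 2r_hh / (1 + r_hh) = 2 × 0.53 / (1 + 0.53)
       = 1.0600 / 1.5300 = 0.6928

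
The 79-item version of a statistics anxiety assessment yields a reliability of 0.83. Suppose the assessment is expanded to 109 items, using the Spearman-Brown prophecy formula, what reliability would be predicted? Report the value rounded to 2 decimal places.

n = 109/79 = 1.3797
Spearman-Brown: r_new = n·r / (1 + (n − 1)·r)
r_new = 1.3797·0.83 / [1 + (1.3797 − 1)·0.83]
     = 1.1452 / 1.3152 = 0.8707

0.87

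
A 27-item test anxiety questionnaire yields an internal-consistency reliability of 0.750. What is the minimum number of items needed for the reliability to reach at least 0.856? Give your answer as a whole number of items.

n = [0.856 × 0.250] / [0.750 × 0.144]
n = 0.214000 / 0.108000 ≈ 1.9815
Items needed = n × 27 = 1.9815 × 27 ≈ 53.50 → round up to 54

54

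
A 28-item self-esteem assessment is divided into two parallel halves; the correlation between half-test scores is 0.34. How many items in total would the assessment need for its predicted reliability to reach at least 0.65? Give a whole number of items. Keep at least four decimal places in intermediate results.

Corrected full-test reliability: r_full = 2 × 0.34 / (1 + 0.34) ≈ 0.5075
Solve Spearman-Brown for n: n = 0.65(1 − 0.5075) / [0.5075(1 − 0.65)] = 1.8023
Items = 1.8023 × 28 ≈ 50.46 → 51

51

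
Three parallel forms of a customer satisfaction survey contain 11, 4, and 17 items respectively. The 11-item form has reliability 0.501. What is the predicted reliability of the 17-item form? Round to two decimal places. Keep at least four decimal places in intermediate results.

0.61

Only the ratio of lengths matters: n = 17/11 = 1.5455
r_{17} = n·r / (1 + (n − 1)·r) = 0.7743 / 1.2733 ≈ 0.6081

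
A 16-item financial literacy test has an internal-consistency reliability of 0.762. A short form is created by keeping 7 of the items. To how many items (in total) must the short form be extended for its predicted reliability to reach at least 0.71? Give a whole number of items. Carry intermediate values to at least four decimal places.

13

First, r for the 7-item form: n = 7/16 = 0.4375, so r_7 = 0.4375·0.762/(1 + (0.4375 − 1)·0.762) = 0.5835
Length factor from the short form to reach 0.71: n' = 0.71(1 − 0.5835) / [0.5835(1 − 0.71)] ≈ 1.7476
Total items = 1.7476 × 7 = 12.23, rounded up to 13.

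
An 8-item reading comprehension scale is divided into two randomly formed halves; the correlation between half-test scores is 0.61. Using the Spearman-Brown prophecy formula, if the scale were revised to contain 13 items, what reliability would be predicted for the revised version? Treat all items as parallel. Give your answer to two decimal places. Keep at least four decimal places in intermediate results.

First correct the split-half correlation to full-test reliability: r_full = 2 × 0.61 / (1 + 0.61) ≈ 0.7578
Then adjust to 13 items: n = 13/8 = 1.6250
r_new = n·r_full / (1 + (n − 1)·r_full) = 1.2314 / 1.4736 ≈ 0.8356

0.84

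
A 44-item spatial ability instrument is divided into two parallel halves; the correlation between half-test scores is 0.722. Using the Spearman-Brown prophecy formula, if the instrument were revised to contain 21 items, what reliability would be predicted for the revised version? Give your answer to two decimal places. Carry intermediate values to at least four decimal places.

0.71

Full-test reliability from the split-half r: r_full = 2(0.722)/(1 + 0.722) = 0.8386
Length factor from 44 to 21 items: n = 21/44 = 0.4773
r_new = n·r_full / (1 + (n − 1)·r_full) = 0.4003 / 0.5617 ≈ 0.7127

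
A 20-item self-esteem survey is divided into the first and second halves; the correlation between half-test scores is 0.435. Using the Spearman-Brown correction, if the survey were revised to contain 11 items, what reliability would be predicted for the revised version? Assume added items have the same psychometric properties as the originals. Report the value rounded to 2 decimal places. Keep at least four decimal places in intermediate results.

0.46

Full-test reliability from the split-half r: r_full = 2(0.435)/(1 + 0.435) = 0.6063
Length factor from 20 to 11 items: n = 11/20 = 0.5500
r_new = n·r_full / (1 + (n − 1)·r_full) = 0.3335 / 0.7272 ≈ 0.4586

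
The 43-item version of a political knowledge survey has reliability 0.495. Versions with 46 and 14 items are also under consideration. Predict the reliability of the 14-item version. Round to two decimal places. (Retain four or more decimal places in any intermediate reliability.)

Only the ratio of lengths matters: n = 14/43 = 0.3256
r_{14} = n·r / (1 + (n − 1)·r) = 0.1612 / 0.6662 ≈ 0.2420

0.24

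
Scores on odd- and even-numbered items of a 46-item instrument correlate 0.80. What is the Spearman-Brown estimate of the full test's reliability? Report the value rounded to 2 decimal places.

0.89

Apply the Spearman-Brown correction with n = 2:
r_full = 2r_hh / (1 + r_hh) = 2 × 0.80 / (1 + 0.80)
       = 1.6000 / 1.8000 = 0.8889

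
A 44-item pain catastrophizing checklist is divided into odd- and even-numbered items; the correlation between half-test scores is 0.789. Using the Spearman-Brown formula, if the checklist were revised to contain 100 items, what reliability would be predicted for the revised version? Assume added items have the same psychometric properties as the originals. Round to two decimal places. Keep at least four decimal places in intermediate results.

Spearman-Brown correction (n = 2): r_full = 2·0.789/(1 + 0.789) = 0.8821
Length factor from 44 to 100 items: n = 100/44 = 2.2727
r_new = n·r_full / (1 + (n − 1)·r_full) = 2.0047 / 2.1226 ≈ 0.9445

0.94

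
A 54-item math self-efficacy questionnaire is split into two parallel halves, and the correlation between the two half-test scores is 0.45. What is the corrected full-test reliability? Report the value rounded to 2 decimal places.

r_full = 2r_hh / (1 + r_hh) = 2 × 0.45 / (1 + 0.45)
       = 0.9000 / 1.4500 = 0.6207

0.62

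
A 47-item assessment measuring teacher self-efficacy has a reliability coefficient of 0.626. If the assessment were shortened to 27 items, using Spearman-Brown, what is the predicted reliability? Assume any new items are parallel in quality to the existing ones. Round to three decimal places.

0.490

Length ratio n = 27/47 = 0.5745
r_new = (0.5745 × 0.626) / (1 + (0.5745 − 1) × 0.626)
     = 0.3596 / 0.7336 = 0.4902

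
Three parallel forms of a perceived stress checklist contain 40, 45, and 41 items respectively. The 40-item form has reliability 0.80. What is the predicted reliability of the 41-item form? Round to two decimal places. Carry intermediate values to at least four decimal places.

0.80

Only the ratio of lengths matters: n = 41/40 = 1.0250
r_{41} = n·r / (1 + (n − 1)·r) = 0.8200 / 1.0200 ≈ 0.8039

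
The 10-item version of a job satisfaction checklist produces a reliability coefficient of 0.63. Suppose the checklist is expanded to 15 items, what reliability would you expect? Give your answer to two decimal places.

Length ratio n = 15/10 = 1.5
r_new = 1.5·0.63 / [1 + (1.5 − 1)·0.63]
r_new = 0.9450 / 1.3150 ≈ 0.7186

0.72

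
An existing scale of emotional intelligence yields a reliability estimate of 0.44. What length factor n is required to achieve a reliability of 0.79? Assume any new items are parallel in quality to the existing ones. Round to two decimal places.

Spearman-Brown solved for the length factor n:
n = r_target (1 − r_old) / [ r_old (1 − r_target) ]
n = 0.79(1 − 0.44) / [0.44(1 − 0.79)]
  = 0.4424 / 0.0924 = 4.7879

4.79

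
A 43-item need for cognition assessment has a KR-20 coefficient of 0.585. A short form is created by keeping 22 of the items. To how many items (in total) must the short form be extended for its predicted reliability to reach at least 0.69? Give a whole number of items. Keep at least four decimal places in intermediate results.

68

First, r for the 22-item form: n = 22/43 = 0.5116, so r_22 = 0.5116·0.585/(1 + (0.5116 − 1)·0.585) = 0.4190
Then solve for n' with r_old = 0.4190, r_target = 0.69: n' = 0.69(1 − 0.4190)/[0.4190(1 − 0.69)] = 3.0864
Items = 3.0864 × 22 ≈ 67.90 → 68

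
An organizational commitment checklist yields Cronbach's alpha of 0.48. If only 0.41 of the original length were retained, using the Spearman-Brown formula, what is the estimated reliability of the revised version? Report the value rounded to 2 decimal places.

Spearman-Brown: r_new = n·r / (1 + (n − 1)·r)
r_new = 0.41·0.48 / [1 + (0.41 − 1)·0.48]
     = 0.1968 / 0.7168 = 0.2746

0.27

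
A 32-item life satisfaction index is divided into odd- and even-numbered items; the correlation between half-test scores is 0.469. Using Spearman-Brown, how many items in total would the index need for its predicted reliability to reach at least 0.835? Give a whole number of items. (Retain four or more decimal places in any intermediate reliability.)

92

r_full = 2(0.469)/(1 + 0.469) = 0.6385
Solve Spearman-Brown for n: n = 0.835(1 − 0.6385) / [0.6385(1 − 0.835)] = 2.8652
Items = 2.8652 × 32 ≈ 91.69 → 92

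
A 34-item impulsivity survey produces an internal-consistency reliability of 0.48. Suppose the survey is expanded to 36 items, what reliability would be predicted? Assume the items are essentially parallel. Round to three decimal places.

0.494

n = 36/34 = 1.0588
By Spearman-Brown, r_new = n r / (1 + (n − 1) r).
r_new = 1.0588·0.48 / [1 + (1.0588 − 1)·0.48]
     = 0.5082 / 1.0282 = 0.4943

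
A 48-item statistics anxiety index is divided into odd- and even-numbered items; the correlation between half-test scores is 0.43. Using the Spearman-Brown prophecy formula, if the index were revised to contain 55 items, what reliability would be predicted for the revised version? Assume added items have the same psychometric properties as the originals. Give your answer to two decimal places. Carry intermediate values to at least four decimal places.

Spearman-Brown correction (n = 2): r_full = 2·0.43/(1 + 0.43) = 0.6014
Length factor from 48 to 55 items: n = 55/48 = 1.1458
r_new = n·r_full / (1 + (n − 1)·r_full) = 0.6891 / 1.0877 ≈ 0.6335

0.63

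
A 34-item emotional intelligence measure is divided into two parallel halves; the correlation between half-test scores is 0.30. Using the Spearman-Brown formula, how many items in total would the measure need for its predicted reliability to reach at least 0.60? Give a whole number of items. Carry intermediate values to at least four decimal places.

60

r_full = 2(0.30)/(1 + 0.30) = 0.4615
Solve Spearman-Brown for n: n = 0.60(1 − 0.4615) / [0.4615(1 − 0.60)] = 1.7503
Required items = 1.7503 × 34 = 59.51, so 60 items.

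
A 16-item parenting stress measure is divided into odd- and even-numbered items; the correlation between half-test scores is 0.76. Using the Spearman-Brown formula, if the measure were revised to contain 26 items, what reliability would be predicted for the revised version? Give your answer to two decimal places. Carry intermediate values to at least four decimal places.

Spearman-Brown correction (n = 2): r_full = 2·0.76/(1 + 0.76) = 0.8636
Length factor from 16 to 26 items: n = 26/16 = 1.6250
r_new = n·r_full / (1 + (n − 1)·r_full) = 1.4034 / 1.5398 ≈ 0.9114

0.91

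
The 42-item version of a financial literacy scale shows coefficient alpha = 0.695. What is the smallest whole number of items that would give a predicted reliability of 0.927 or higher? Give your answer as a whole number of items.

235

Rearranging the Spearman-Brown formula for n,
n = r_target (1 − r_old) / [ r_old (1 − r_target) ]
n = [0.927 × 0.305] / [0.695 × 0.073]
  = 0.282735 / 0.050735 = 5.5728
5.5728 × 42 = 234.06 → 235 items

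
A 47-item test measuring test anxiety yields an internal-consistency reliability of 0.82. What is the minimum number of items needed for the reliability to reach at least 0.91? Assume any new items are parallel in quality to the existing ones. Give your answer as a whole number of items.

Invert Spearman-Brown to solve for n:
n = r*(1 − r) / [ r (1 − r*) ]
n = [0.91 × 0.18] / [0.82 × 0.09]
  = 0.1638 / 0.0738 = 2.2195
Items needed = n × 47 = 2.2195 × 47 ≈ 104.32 → round up to 105

105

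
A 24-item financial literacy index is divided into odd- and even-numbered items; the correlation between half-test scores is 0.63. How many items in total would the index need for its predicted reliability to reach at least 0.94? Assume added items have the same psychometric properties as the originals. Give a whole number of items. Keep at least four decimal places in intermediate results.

Corrected full-test reliability: r_full = 2 × 0.63 / (1 + 0.63) ≈ 0.7730
Solve Spearman-Brown for n: n = 0.94(1 − 0.7730) / [0.7730(1 − 0.94)] = 4.6007
Items = 4.6007 × 24 ≈ 110.42 → 111

111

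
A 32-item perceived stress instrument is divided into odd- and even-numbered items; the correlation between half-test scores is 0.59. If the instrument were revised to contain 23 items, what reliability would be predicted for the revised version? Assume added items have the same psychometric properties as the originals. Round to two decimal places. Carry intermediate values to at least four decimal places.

0.67

Spearman-Brown correction (n = 2): r_full = 2·0.59/(1 + 0.59) = 0.7421
Length factor from 32 to 23 items: n = 23/32 = 0.7188
r_new = n·r_full / (1 + (n − 1)·r_full) = 0.5334 / 0.7913 ≈ 0.6741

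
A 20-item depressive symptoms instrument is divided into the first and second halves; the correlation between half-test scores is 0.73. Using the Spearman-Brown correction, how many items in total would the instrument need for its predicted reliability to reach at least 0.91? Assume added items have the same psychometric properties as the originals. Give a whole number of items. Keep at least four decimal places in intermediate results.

38

Corrected full-test reliability: r_full = 2 × 0.73 / (1 + 0.73) ≈ 0.8439
n = r_tgt(1 − r_full) / [r_full(1 − r_tgt)] = 0.91 × 0.1561 / (0.8439 × 0.09) ≈ 1.8703
Items = 1.8703 × 20 ≈ 37.41 → 38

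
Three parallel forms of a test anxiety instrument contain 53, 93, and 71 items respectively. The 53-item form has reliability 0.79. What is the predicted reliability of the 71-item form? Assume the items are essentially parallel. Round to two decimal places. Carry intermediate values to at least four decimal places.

The 93-item form is not needed; work directly from the 53-item form with n = 71/53 = 1.3396.
r_{71} = n·r / (1 + (n − 1)·r) = 1.0583 / 1.2683 ≈ 0.8344

0.83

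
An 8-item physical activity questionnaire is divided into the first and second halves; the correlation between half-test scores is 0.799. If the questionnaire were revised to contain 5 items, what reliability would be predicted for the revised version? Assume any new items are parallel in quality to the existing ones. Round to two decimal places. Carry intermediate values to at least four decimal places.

First correct the split-half correlation to full-test reliability: r_full = 2 × 0.799 / (1 + 0.799) ≈ 0.8883
Length factor from 8 to 5 items: n = 5/8 = 0.6250
r_new = n·r_full / (1 + (n − 1)·r_full) = 0.5552 / 0.6669 ≈ 0.8325

0.83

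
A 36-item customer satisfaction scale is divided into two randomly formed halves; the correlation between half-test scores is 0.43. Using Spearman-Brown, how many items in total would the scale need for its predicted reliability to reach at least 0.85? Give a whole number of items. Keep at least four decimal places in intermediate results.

Corrected full-test reliability: r_full = 2 × 0.43 / (1 + 0.43) ≈ 0.6014
Solve Spearman-Brown for n: n = 0.85(1 − 0.6014) / [0.6014(1 − 0.85)] = 3.7558
Items = 3.7558 × 36 ≈ 135.21 → 136

136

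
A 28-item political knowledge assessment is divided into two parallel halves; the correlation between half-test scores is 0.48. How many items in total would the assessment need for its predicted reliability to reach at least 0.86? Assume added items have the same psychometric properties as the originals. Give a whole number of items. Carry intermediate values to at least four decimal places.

94

Corrected full-test reliability: r_full = 2 × 0.48 / (1 + 0.48) ≈ 0.6486
Solve Spearman-Brown for n: n = 0.86(1 − 0.6486) / [0.6486(1 − 0.86)] = 3.3281
Required items = 3.3281 × 28 = 93.19, so 94 items.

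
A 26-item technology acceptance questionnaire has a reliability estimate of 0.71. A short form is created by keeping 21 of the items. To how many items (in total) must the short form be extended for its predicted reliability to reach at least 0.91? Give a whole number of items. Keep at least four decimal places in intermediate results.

108

Short-form reliability: n = 21/26 = 0.8077; r_21 = n·r/(1+(n−1)r) ≈ 0.6641
Length factor from the short form to reach 0.91: n' = 0.91(1 − 0.6641) / [0.6641(1 − 0.91)] ≈ 5.1142
Items = 5.1142 × 21 ≈ 107.40 → 108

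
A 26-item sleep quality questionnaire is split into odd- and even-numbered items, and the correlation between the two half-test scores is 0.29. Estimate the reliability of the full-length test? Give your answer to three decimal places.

The full test is twice the length of either half (n = 2).
r_full = 2(0.29) / (1 + 0.29)
       = 0.5800 / 1.2900 = 0.4496

0.450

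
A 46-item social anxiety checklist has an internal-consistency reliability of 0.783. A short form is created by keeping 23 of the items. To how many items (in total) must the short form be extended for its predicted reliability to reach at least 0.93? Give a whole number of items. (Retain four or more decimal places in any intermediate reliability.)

Short-form reliability: n = 23/46 = 0.5000; r_23 = n·r/(1+(n−1)r) ≈ 0.6434
Length factor from the short form to reach 0.93: n' = 0.93(1 − 0.6434) / [0.6434(1 − 0.93)] ≈ 7.3635
Items = 7.3635 × 23 ≈ 169.36 → 170

170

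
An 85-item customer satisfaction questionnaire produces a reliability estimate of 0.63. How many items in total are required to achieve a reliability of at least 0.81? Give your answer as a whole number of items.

213

n = [0.81 × 0.37] / [0.63 × 0.19]
n = 0.2997 / 0.1197 ≈ 2.5038
Items needed = n × 85 = 2.5038 × 85 ≈ 212.82 → round up to 213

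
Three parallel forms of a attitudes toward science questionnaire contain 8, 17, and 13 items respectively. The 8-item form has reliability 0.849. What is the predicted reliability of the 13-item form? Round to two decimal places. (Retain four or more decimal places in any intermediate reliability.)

Only the ratio of lengths matters: n = 13/8 = 1.6250
r_{13} = n·r / (1 + (n − 1)·r) = 1.3796 / 1.5306 ≈ 0.9013

0.90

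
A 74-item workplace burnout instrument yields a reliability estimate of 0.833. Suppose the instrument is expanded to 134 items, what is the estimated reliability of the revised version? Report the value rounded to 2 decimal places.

Length ratio n = 134/74 = 1.8108
By Spearman-Brown, r_new = n r / (1 + (n − 1) r).
r_new = (1.8108 × 0.833) / (1 + (1.8108 − 1) × 0.833)
     = 1.5084 / 1.6754 = 0.9003

0.90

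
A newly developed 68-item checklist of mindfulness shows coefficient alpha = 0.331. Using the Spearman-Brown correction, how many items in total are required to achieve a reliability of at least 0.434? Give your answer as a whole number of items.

106

n = 0.434(1 − 0.331) / [0.331(1 − 0.434)]
  = 0.290346 / 0.187346 = 1.5498
Items needed = n × 68 = 1.5498 × 68 ≈ 105.39 → round up to 106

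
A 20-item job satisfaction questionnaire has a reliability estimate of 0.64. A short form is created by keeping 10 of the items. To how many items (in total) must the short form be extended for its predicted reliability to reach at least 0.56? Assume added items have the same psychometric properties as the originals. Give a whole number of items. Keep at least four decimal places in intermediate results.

15

First, r for the 10-item form: n = 10/20 = 0.5000, so r_10 = 0.5000·0.64/(1 + (0.5000 − 1)·0.64) = 0.4706
Then solve for n' with r_old = 0.4706, r_target = 0.56: n' = 0.56(1 − 0.4706)/[0.4706(1 − 0.56)] = 1.4318
Total items = 1.4318 × 10 = 14.32, rounded up to 15.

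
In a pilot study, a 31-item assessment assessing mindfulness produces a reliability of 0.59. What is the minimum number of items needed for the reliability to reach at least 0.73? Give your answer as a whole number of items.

59

Spearman-Brown solved for the length factor n:
n = r*(1 − r) / [ r (1 − r*) ]
n = 0.73(1 − 0.59) / [0.59(1 − 0.73)]
n = 0.2993 / 0.1593 ≈ 1.8788
Items needed = n × 31 = 1.8788 × 31 ≈ 58.24 → round up to 59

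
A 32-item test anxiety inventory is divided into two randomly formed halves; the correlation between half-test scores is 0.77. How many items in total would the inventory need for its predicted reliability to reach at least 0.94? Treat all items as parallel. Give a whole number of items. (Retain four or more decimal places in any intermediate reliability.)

Corrected full-test reliability: r_full = 2 × 0.77 / (1 + 0.77) ≈ 0.8701
Solve Spearman-Brown for n: n = 0.94(1 − 0.8701) / [0.8701(1 − 0.94)] = 2.3389
Items = 2.3389 × 32 ≈ 74.84 → 75

75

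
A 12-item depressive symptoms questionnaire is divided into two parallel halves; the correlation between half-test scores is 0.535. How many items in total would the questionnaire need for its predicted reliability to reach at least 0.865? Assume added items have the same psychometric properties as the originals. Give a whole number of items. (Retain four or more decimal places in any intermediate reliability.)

r_full = 2(0.535)/(1 + 0.535) = 0.6971
Solve Spearman-Brown for n: n = 0.865(1 − 0.6971) / [0.6971(1 − 0.865)] = 2.7841
Required items = 2.7841 × 12 = 33.41, so 34 items.

34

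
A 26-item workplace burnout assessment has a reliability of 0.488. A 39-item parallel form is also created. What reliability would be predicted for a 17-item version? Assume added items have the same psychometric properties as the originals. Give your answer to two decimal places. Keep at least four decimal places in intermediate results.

0.38

The 39-item form is not needed; work directly from the 26-item form with n = 17/26 = 0.6538.
r_{17} = n·r / (1 + (n − 1)·r) = 0.3191 / 0.8311 ≈ 0.3839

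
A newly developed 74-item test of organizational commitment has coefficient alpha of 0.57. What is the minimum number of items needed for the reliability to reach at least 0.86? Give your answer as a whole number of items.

343

n = [0.86 × 0.43] / [0.57 × 0.14]
n = 0.3698 / 0.0798 ≈ 4.6341
So the test needs 4.6341 × 74 ≈ 342.92 items; rounding up, 343.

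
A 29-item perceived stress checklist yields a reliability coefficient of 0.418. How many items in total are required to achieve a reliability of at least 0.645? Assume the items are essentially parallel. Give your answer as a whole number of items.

74

Rearranging the Spearman-Brown formula for n,
n = r_target (1 − r_old) / [ r_old (1 − r_target) ]
n = [0.645 × 0.582] / [0.418 × 0.355]
n = 0.375390 / 0.148390 ≈ 2.5298
So the test needs 2.5298 × 29 ≈ 73.36 items; rounding up, 74.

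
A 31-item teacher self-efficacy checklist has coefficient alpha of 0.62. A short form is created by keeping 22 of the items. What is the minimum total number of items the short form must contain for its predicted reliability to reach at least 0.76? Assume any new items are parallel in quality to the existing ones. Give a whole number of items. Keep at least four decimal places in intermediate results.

61

Short-form reliability: n = 22/31 = 0.7097; r_22 = n·r/(1+(n−1)r) ≈ 0.5366
Length factor from the short form to reach 0.76: n' = 0.76(1 − 0.5366) / [0.5366(1 − 0.76)] ≈ 2.7347
Total items = 2.7347 × 22 = 60.16, rounded up to 61.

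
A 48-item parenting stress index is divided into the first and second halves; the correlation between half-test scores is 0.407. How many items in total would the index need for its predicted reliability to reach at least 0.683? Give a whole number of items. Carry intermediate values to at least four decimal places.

76

Corrected full-test reliability: r_full = 2 × 0.407 / (1 + 0.407) ≈ 0.5785
Solve Spearman-Brown for n: n = 0.683(1 − 0.5785) / [0.5785(1 − 0.683)] = 1.5698
Items = 1.5698 × 48 ≈ 75.35 → 76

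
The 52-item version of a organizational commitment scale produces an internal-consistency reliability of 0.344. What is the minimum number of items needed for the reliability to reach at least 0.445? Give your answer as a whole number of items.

n = 0.445(1 − 0.344) / [0.344(1 − 0.445)]
  = 0.291920 / 0.190920 = 1.5290
1.5290 × 52 = 79.51 → 80 items

80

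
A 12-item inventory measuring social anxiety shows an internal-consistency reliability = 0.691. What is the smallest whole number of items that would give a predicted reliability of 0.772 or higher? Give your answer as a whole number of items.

19

Spearman-Brown solved for the length factor n:
n = r*(1 − r) / [ r (1 − r*) ]
n = 0.772 × (1 − 0.691) / [ 0.691 × (1 − 0.772) ]
  = 0.238548 / 0.157548 = 1.5141
1.5141 × 12 = 18.17 → 19 items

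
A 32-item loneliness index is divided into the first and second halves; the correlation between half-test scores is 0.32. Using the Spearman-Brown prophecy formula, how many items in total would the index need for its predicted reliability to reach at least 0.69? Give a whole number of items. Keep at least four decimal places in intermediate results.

76

Corrected full-test reliability: r_full = 2 × 0.32 / (1 + 0.32) ≈ 0.4848
n = r_tgt(1 − r_full) / [r_full(1 − r_tgt)] = 0.69 × 0.5152 / (0.4848 × 0.31) ≈ 2.3654
Required items = 2.3654 × 32 = 75.69, so 76 items.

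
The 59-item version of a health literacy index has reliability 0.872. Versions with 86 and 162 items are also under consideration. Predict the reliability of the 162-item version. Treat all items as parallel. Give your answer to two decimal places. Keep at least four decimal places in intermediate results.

Only the ratio of lengths matters: n = 162/59 = 2.7458
r_{162} = n·r / (1 + (n − 1)·r) = 2.3943 / 2.5223 ≈ 0.9493

0.95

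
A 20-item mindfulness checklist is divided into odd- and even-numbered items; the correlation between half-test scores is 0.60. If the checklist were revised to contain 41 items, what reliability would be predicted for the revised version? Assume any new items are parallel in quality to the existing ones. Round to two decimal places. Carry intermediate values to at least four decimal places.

0.86

Full-test reliability from the split-half r: r_full = 2(0.60)/(1 + 0.60) = 0.7500
Then adjust to 41 items: n = 41/20 = 2.0500
r_new = n·r_full / (1 + (n − 1)·r_full) = 1.5375 / 1.7875 ≈ 0.8601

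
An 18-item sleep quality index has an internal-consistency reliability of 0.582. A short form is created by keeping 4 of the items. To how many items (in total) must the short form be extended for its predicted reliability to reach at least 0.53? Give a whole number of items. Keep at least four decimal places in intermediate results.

Short-form reliability: n = 4/18 = 0.2222; r_4 = n·r/(1+(n−1)r) ≈ 0.2363
Then solve for n' with r_old = 0.2363, r_target = 0.53: n' = 0.53(1 − 0.2363)/[0.2363(1 − 0.53)] = 3.6445
Items = 3.6445 × 4 ≈ 14.58 → 15

15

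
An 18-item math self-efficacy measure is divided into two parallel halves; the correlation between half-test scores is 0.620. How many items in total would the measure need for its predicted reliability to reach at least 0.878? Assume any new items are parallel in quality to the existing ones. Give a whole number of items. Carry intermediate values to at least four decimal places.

Corrected full-test reliability: r_full = 2 × 0.620 / (1 + 0.620) ≈ 0.7654
Solve Spearman-Brown for n: n = 0.878(1 − 0.7654) / [0.7654(1 − 0.878)] = 2.2058
Required items = 2.2058 × 18 = 39.70, so 40 items.

40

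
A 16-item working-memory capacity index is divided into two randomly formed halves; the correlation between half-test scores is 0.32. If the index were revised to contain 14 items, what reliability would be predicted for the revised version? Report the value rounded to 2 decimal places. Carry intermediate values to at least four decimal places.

Full-test reliability from the split-half r: r_full = 2(0.32)/(1 + 0.32) = 0.4848
Length factor from 16 to 14 items: n = 14/16 = 0.8750
r_new = n·r_full / (1 + (n − 1)·r_full) = 0.4242 / 0.9394 ≈ 0.4516

0.45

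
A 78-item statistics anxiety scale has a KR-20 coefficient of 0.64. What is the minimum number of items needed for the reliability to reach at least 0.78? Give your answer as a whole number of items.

Rearranging the Spearman-Brown formula for n,
n = r*(1 − r) / [ r (1 − r*) ]
n = 0.78(1 − 0.64) / [0.64(1 − 0.78)]
  = 0.2808 / 0.1408 = 1.9943
1.9943 × 78 = 155.56 → 156 items

156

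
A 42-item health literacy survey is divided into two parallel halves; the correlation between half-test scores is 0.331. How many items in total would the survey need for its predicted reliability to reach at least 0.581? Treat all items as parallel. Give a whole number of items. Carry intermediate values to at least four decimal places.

59

r_full = 2(0.331)/(1 + 0.331) = 0.4974
n = r_tgt(1 − r_full) / [r_full(1 − r_tgt)] = 0.581 × 0.5026 / (0.4974 × 0.419) ≈ 1.4011
Required items = 1.4011 × 42 = 58.85, so 59 items.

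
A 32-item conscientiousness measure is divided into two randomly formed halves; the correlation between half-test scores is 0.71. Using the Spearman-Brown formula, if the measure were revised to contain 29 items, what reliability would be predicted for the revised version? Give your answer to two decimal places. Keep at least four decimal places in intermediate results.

First correct the split-half correlation to full-test reliability: r_full = 2 × 0.71 / (1 + 0.71) ≈ 0.8304
Then adjust to 29 items: n = 29/32 = 0.9062
r_new = n·r_full / (1 + (n − 1)·r_full) = 0.7525 / 0.9221 ≈ 0.8161

0.82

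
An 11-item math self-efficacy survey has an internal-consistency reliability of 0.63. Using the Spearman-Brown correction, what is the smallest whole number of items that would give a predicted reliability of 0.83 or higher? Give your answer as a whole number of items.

32

Invert Spearman-Brown to solve for n:
n = r*(1 − r) / [ r (1 − r*) ]
n = 0.83 × (1 − 0.63) / [ 0.63 × (1 − 0.83) ]
n = 0.3071 / 0.1071 ≈ 2.8674
Items needed = n × 11 = 2.8674 × 11 ≈ 31.54 → round up to 32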